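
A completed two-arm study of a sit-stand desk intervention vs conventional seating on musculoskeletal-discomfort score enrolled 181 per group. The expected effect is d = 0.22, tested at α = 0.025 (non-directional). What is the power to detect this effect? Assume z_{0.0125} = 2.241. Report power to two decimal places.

power ≈ 0.44

For two equal groups, power = Φ(d·√(n/2) − z_{α/2}).
d·√(n/2) = 0.22 × √(181/2) = 0.22 × 9.513 = 2.093.
z_β = 2.093 − 2.241 = -0.148.
Power = Φ(-0.148) = 0.441.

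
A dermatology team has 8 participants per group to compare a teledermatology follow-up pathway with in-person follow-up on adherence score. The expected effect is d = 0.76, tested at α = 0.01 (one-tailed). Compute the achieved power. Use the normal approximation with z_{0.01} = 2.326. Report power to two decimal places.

power ≈ 0.21

For two equal groups, power = Φ(d·√(n/2) − z_{α}).
d·√(n/2) = 0.76 × √(8/2) = 0.76 × 2.000 = 1.520.
z_β = 1.520 − 2.326 = -0.806.
Power = Φ(-0.806) = 0.210.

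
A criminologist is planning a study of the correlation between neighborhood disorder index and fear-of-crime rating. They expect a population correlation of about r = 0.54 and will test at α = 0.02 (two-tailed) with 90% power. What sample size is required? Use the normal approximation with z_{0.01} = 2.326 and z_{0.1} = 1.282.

Fisher's z: C = ½·ln((1+r)/(1−r)) = ½·ln(3.3478) = 0.6042.
n = ((z_{α/2} + z_β)/C)² + 3.
(2.326 + 1.282) / 0.6042 = 3.608 / 0.6042 = 5.972.
n = 5.972² + 3 = 35.66 + 3 = 38.7.
Round up.

n = 39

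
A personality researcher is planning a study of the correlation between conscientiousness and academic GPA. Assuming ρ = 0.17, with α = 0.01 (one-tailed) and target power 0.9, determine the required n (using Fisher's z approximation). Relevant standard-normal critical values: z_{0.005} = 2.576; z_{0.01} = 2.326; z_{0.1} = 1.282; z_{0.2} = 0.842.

Fisher's z: C = ½·ln((1+r)/(1−r)) = ½·ln(1.4096) = 0.1717.
n = ((z_{α} + z_β)/C)² + 3.
(2.326 + 1.282) / 0.1717 = 3.608 / 0.1717 = 21.013.
n = 21.013² + 3 = 441.56 + 3 = 444.6.
Round up.

n = 445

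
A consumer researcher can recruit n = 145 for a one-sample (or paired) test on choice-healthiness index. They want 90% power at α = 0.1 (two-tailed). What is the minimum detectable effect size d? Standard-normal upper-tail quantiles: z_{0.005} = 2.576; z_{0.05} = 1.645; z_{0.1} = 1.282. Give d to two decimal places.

For a single sample (or paired design) of n = 145: d_min = (z_{α/2} + z_β)/√n.
z-sum = 1.645 + 1.282 = 2.927.
d_min = 2.927 / √145 = 2.927 / 12.042 = 0.243.

d_min ≈ 0.24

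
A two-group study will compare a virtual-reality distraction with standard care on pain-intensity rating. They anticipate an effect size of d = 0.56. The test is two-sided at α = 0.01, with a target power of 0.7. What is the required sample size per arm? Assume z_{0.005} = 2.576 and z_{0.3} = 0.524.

For two independent groups with equal n: n = 2·((z_{α/2} + z_β) / d)².
z_{α/2} + z_β = 2.576 + 0.524 = 3.100.
n = 2 × (3.100 / 0.56)² = 2 × 5.536² = 2 × 30.64 = 61.3.
Round up to the next whole participant.

n = 62 per group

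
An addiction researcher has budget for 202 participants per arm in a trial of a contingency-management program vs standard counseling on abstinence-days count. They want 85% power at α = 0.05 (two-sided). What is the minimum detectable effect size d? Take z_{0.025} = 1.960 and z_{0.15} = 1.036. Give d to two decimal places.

d_min ≈ 0.30

For two independent groups of n = 202 each: d_min = (z_{α/2} + z_β)·√(2/n).
z-sum = 1.960 + 1.036 = 2.996.
d_min = 2.996 × √(2/202) = 2.996 × 0.0995 = 0.298.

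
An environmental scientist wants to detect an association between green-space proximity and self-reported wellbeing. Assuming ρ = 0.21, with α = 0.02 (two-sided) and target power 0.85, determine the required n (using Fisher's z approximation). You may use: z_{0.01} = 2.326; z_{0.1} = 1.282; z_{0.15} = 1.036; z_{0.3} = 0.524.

Fisher's z: C = ½·ln((1+r)/(1−r)) = ½·ln(1.5316) = 0.2132.
n = ((z_{α/2} + z_β)/C)² + 3.
(2.326 + 1.036) / 0.2132 = 3.362 / 0.2132 = 15.769.
n = 15.769² + 3 = 248.67 + 3 = 251.7.
Round up.

n = 252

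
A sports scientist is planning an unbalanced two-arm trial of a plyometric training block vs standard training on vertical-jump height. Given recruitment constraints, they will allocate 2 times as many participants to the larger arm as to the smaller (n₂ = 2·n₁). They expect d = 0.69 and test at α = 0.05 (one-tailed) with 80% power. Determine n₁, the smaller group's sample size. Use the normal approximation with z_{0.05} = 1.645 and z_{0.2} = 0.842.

n₁ = 20

With allocation ratio k = n₂/n₁ = 2, Var(x̄₁−x̄₂) = σ²(1/n₁ + 1/(k·n₁)) = σ²·(k+1)/(k·n₁).
So n₁ = (1 + 1/k)·((z_{α} + z_β)/d)² = 1.500 × (2.487/0.69)².
n₁ = 1.500 × 12.99 = 19.5.
Round up: n₁ = 20, giving n₂ = 2 × 20 = 40.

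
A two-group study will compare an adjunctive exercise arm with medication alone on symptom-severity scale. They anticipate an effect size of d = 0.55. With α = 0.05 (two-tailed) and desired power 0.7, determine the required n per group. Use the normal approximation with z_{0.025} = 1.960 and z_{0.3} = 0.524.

n = 41 per group

For two independent groups with equal n: n = 2·((z_{α/2} + z_β) / d)².
z_{α/2} + z_β = 1.960 + 0.524 = 2.484.
n = 2 × (2.484 / 0.55)² = 2 × 4.516² = 2 × 20.40 = 40.8.
Round up to the next whole participant.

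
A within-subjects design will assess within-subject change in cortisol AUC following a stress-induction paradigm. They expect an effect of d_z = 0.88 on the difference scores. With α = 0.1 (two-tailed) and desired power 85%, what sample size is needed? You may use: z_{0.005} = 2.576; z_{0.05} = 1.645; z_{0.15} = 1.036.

n = 10 pairs

For a paired (one-sample on differences) test: n = ((z_{α/2} + z_β) / d)².
z_{α/2} + z_β = 1.645 + 1.036 = 2.681.
n = (2.681 / 0.88)² = 3.047² = 9.28.
Round up.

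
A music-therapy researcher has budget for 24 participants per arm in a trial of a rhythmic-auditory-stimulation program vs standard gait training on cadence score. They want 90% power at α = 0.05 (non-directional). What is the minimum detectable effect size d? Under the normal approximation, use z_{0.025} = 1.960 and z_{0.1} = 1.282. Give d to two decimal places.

d_min ≈ 0.94

For two independent groups of n = 24 each: d_min = (z_{α/2} + z_β)·√(2/n).
z-sum = 1.960 + 1.282 = 3.242.
d_min = 3.242 × √(2/24) = 3.242 × 0.2887 = 0.936.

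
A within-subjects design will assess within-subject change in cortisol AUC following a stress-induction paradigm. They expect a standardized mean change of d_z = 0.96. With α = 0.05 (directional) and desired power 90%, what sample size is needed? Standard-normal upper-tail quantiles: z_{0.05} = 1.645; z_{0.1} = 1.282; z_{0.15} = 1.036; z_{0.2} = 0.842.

n = 10 pairs

For a paired (one-sample on differences) test: n = ((z_{α} + z_β) / d)².
z_{α} + z_β = 1.645 + 1.282 = 2.927.
n = (2.927 / 0.96)² = 3.049² = 9.30.
Round up.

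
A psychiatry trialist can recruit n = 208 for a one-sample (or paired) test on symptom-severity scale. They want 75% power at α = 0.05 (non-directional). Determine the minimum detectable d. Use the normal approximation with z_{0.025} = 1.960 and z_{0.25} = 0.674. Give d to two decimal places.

For a single sample (or paired design) of n = 208: d_min = (z_{α/2} + z_β)/√n.
z-sum = 1.960 + 0.674 = 2.634.
d_min = 2.634 / √208 = 2.634 / 14.422 = 0.183.

d_min ≈ 0.18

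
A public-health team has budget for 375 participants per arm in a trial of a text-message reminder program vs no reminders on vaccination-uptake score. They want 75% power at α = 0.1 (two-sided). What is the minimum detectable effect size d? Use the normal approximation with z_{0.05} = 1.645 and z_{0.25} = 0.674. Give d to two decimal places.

For two independent groups of n = 375 each: d_min = (z_{α/2} + z_β)·√(2/n).
z-sum = 1.645 + 0.674 = 2.319.
d_min = 2.319 × √(2/375) = 2.319 × 0.0730 = 0.169.

d_min ≈ 0.17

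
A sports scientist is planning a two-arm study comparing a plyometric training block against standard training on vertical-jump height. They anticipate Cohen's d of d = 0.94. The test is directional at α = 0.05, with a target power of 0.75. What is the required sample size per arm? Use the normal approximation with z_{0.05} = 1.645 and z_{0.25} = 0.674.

For two independent groups with equal n: n = 2·((z_{α} + z_β) / d)².
z_{α} + z_β = 1.645 + 0.674 = 2.319.
n = 2 × (2.319 / 0.94)² = 2 × 2.467² = 2 × 6.09 = 12.2.
Round up to the next whole participant.

n = 13 per group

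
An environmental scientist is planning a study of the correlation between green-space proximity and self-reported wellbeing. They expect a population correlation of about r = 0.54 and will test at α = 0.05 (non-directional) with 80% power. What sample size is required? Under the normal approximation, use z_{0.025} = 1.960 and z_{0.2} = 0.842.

n = 25

Fisher's z: C = ½·ln((1+r)/(1−r)) = ½·ln(3.3478) = 0.6042.
n = ((z_{α/2} + z_β)/C)² + 3.
(1.960 + 0.842) / 0.6042 = 2.802 / 0.6042 = 4.638.
n = 4.638² + 3 = 21.51 + 3 = 24.5.
Round up.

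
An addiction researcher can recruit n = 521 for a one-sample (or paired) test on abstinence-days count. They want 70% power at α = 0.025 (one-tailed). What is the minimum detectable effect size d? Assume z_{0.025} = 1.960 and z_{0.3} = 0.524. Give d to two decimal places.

For a single sample (or paired design) of n = 521: d_min = (z_{α} + z_β)/√n.
z-sum = 1.960 + 0.524 = 2.484.
d_min = 2.484 / √521 = 2.484 / 22.825 = 0.109.

d_min ≈ 0.11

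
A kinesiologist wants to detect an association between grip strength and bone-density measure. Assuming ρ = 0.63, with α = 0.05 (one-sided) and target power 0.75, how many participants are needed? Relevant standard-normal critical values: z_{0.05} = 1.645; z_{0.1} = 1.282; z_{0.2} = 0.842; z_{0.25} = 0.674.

n = 13

Fisher's z: C = ½·ln((1+r)/(1−r)) = ½·ln(4.4054) = 0.7414.
n = ((z_{α} + z_β)/C)² + 3.
(1.645 + 0.674) / 0.7414 = 2.319 / 0.7414 = 3.128.
n = 3.128² + 3 = 9.78 + 3 = 12.8.
Round up.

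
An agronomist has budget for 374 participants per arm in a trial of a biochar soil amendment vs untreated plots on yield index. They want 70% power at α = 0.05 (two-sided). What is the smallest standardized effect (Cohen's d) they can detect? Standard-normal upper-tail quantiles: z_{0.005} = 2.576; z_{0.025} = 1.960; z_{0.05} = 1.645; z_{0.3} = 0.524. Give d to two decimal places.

For two independent groups of n = 374 each: d_min = (z_{α/2} + z_β)·√(2/n).
z-sum = 1.960 + 0.524 = 2.484.
d_min = 2.484 × √(2/374) = 2.484 × 0.0731 = 0.182.

d_min ≈ 0.18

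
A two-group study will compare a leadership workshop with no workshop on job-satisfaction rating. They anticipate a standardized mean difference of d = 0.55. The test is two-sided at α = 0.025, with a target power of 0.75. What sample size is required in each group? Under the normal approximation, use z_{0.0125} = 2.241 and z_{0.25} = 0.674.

For two independent groups with equal n: n = 2·((z_{α/2} + z_β) / d)².
z_{α/2} + z_β = 2.241 + 0.674 = 2.915.
n = 2 × (2.915 / 0.55)² = 2 × 5.300² = 2 × 28.09 = 56.2.
Round up to the next whole participant.

n = 57 per group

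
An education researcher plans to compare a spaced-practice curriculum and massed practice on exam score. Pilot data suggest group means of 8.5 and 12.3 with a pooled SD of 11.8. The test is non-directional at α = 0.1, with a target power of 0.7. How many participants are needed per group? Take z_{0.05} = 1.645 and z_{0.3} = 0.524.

n = 91 per group

Cohen's d = |M₁ − M₂| / SD_pooled = |8.5 − 12.3| / 11.8 = 3.8 / 11.8 = 0.322.
For two independent groups with equal n: n = 2·((z_{α/2} + z_β) / d)².
z_{α/2} + z_β = 1.645 + 0.524 = 2.169.
n = 2 × (2.169 / 0.322)² = 2 × 6.736² = 2 × 45.37 = 90.7.
Round up to the next whole participant.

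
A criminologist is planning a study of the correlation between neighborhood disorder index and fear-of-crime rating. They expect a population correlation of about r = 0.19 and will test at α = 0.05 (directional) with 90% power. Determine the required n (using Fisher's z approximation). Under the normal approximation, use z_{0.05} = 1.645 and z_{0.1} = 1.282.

Fisher's z: C = ½·ln((1+r)/(1−r)) = ½·ln(1.4691) = 0.1923.
n = ((z_{α} + z_β)/C)² + 3.
(1.645 + 1.282) / 0.1923 = 2.927 / 0.1923 = 15.221.
n = 15.221² + 3 = 231.68 + 3 = 234.7.
Round up.

n = 235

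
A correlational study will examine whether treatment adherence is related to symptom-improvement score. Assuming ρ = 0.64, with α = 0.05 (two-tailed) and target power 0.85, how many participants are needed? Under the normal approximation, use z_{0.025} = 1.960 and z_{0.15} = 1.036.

n = 19

Fisher's z: C = ½·ln((1+r)/(1−r)) = ½·ln(4.5556) = 0.7582.
n = ((z_{α/2} + z_β)/C)² + 3.
(1.960 + 1.036) / 0.7582 = 2.996 / 0.7582 = 3.951.
n = 3.951² + 3 = 15.61 + 3 = 18.6.
Round up.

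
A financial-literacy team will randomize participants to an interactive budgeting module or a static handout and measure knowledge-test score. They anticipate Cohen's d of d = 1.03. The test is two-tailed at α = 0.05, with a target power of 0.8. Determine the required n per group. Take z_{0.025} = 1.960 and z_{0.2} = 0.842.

For two independent groups with equal n: n = 2·((z_{α/2} + z_β) / d)².
z_{α/2} + z_β = 1.960 + 0.842 = 2.802.
n = 2 × (2.802 / 1.03)² = 2 × 2.720² = 2 × 7.40 = 14.8.
Round up to the next whole participant.

n = 15 per group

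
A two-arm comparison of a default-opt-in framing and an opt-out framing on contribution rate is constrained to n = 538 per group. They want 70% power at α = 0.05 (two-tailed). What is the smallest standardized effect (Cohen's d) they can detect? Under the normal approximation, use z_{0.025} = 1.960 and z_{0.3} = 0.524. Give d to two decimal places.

d_min ≈ 0.15

For two independent groups of n = 538 each: d_min = (z_{α/2} + z_β)·√(2/n).
z-sum = 1.960 + 0.524 = 2.484.
d_min = 2.484 × √(2/538) = 2.484 × 0.0610 = 0.151.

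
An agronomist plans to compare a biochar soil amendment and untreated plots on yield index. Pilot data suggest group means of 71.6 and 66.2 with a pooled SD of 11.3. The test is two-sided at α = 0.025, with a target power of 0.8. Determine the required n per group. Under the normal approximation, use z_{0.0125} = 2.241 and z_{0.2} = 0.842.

Cohen's d = |M₁ − M₂| / SD_pooled = |71.6 − 66.2| / 11.3 = 5.4 / 11.3 = 0.478.
For two independent groups with equal n: n = 2·((z_{α/2} + z_β) / d)².
z_{α/2} + z_β = 2.241 + 0.842 = 3.083.
n = 2 × (3.083 / 0.478)² = 2 × 6.450² = 2 × 41.60 = 83.2.
Round up to the next whole participant.

n = 84 per group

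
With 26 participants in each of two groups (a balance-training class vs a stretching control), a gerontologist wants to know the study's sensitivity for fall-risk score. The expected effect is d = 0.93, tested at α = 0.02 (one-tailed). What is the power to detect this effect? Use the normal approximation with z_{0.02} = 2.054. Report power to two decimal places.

power ≈ 0.90

For two equal groups, power = Φ(d·√(n/2) − z_{α}).
d·√(n/2) = 0.93 × √(26/2) = 0.93 × 3.606 = 3.353.
z_β = 3.353 − 2.054 = 1.299.
Power = Φ(1.299) = 0.903.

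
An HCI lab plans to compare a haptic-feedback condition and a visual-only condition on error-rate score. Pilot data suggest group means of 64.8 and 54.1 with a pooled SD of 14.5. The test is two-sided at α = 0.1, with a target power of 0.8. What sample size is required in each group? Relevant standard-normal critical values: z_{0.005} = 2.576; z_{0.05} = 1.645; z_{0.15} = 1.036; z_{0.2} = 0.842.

n = 23 per group

Cohen's d = |M₁ − M₂| / SD_pooled = |64.8 − 54.1| / 14.5 = 10.7 / 14.5 = 0.738.
For two independent groups with equal n: n = 2·((z_{α/2} + z_β) / d)².
z_{α/2} + z_β = 1.645 + 0.842 = 2.487.
n = 2 × (2.487 / 0.738)² = 2 × 3.370² = 2 × 11.36 = 22.7.
Round up to the next whole participant.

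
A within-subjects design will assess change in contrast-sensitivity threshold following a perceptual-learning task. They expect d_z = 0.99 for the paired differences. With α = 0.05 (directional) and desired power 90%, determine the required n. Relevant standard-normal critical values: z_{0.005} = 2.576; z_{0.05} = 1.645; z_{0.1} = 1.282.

For a paired (one-sample on differences) test: n = ((z_{α} + z_β) / d)².
z_{α} + z_β = 1.645 + 1.282 = 2.927.
n = (2.927 / 0.99)² = 2.957² = 8.74.
Round up.

n = 9 pairs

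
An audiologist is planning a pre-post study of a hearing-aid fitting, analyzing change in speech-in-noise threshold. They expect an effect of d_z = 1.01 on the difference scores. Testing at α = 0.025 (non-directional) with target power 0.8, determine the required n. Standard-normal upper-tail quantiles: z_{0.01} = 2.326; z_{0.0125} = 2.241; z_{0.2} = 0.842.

For a paired (one-sample on differences) test: n = ((z_{α/2} + z_β) / d)².
z_{α/2} + z_β = 2.241 + 0.842 = 3.083.
n = (3.083 / 1.01)² = 3.052² = 9.32.
Round up.

n = 10 pairs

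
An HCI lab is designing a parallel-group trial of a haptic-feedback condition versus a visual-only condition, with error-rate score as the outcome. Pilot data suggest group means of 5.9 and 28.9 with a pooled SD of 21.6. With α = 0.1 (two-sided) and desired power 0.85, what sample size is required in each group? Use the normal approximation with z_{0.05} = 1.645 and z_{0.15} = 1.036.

Cohen's d = |M₁ − M₂| / SD_pooled = |5.9 − 28.9| / 21.6 = 23.0 / 21.6 = 1.065.
For two independent groups with equal n: n = 2·((z_{α/2} + z_β) / d)².
z_{α/2} + z_β = 1.645 + 1.036 = 2.681.
n = 2 × (2.681 / 1.065)² = 2 × 2.517² = 2 × 6.34 = 12.7.
Round up to the next whole participant.

n = 13 per group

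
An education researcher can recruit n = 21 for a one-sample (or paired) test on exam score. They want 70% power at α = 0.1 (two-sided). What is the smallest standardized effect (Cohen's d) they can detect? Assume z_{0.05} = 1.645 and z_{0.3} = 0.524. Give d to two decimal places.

For a single sample (or paired design) of n = 21: d_min = (z_{α/2} + z_β)/√n.
z-sum = 1.645 + 0.524 = 2.169.
d_min = 2.169 / √21 = 2.169 / 4.583 = 0.473.

d_min ≈ 0.47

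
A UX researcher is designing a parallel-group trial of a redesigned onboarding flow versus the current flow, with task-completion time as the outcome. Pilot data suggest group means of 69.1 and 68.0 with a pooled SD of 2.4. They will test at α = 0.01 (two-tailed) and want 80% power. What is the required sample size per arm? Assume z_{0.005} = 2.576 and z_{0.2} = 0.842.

Cohen's d = |M₁ − M₂| / SD_pooled = |69.1 − 68.0| / 2.4 = 1.1 / 2.4 = 0.458.
For two independent groups with equal n: n = 2·((z_{α/2} + z_β) / d)².
z_{α/2} + z_β = 2.576 + 0.842 = 3.418.
n = 2 × (3.418 / 0.458)² = 2 × 7.463² = 2 × 55.69 = 111.4.
Round up to the next whole participant.

n = 112 per group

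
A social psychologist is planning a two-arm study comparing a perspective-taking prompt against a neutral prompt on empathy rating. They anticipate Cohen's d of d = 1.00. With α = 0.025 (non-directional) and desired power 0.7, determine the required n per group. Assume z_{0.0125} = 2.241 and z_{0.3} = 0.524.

For two independent groups with equal n: n = 2·((z_{α/2} + z_β) / d)².
z_{α/2} + z_β = 2.241 + 0.524 = 2.765.
n = 2 × (2.765 / 1.00)² = 2 × 2.765² = 2 × 7.65 = 15.3.
Round up to the next whole participant.

n = 16 per group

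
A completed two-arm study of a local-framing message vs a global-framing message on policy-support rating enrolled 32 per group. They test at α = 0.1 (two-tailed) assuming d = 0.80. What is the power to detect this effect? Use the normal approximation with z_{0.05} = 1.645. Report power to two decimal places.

For two equal groups, power = Φ(d·√(n/2) − z_{α/2}).
d·√(n/2) = 0.80 × √(32/2) = 0.80 × 4.000 = 3.200.
z_β = 3.200 − 1.645 = 1.555.
Power = Φ(1.555) = 0.940.

power ≈ 0.94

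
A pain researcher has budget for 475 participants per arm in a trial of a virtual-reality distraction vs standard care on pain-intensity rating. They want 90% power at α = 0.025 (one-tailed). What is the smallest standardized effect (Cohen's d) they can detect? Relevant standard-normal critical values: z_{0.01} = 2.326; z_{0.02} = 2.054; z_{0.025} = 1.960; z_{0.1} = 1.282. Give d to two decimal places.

For two independent groups of n = 475 each: d_min = (z_{α} + z_β)·√(2/n).
z-sum = 1.960 + 1.282 = 3.242.
d_min = 3.242 × √(2/475) = 3.242 × 0.0649 = 0.210.

d_min ≈ 0.21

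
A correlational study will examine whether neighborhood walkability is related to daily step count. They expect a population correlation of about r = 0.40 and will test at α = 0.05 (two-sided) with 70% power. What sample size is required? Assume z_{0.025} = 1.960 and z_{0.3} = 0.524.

n = 38

Fisher's z: C = ½·ln((1+r)/(1−r)) = ½·ln(2.3333) = 0.4236.
n = ((z_{α/2} + z_β)/C)² + 3.
(1.960 + 0.524) / 0.4236 = 2.484 / 0.4236 = 5.864.
n = 5.864² + 3 = 34.39 + 3 = 37.4.
Round up.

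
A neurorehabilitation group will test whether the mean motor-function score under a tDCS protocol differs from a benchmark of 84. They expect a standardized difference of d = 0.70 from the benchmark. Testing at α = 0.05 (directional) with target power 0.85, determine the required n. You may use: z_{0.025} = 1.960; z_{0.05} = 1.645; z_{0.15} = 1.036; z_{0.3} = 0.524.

n = 15

For a one-sample test: n = ((z_{α} + z_β) / d)².
z_{α} + z_β = 1.645 + 1.036 = 2.681.
n = (2.681 / 0.70)² = 3.830² = 14.67.
Round up.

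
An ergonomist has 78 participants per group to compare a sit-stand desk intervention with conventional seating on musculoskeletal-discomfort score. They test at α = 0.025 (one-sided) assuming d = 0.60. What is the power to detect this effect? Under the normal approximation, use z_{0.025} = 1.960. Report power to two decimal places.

power ≈ 0.96

For two equal groups, power = Φ(d·√(n/2) − z_{α}).
d·√(n/2) = 0.60 × √(78/2) = 0.60 × 6.245 = 3.747.
z_β = 3.747 − 1.960 = 1.787.
Power = Φ(1.787) = 0.963.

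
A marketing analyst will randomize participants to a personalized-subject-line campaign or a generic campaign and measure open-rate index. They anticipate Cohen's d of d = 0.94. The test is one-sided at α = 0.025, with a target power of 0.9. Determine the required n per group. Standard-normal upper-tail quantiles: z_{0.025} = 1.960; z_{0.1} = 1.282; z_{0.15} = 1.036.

For two independent groups with equal n: n = 2·((z_{α} + z_β) / d)².
z_{α} + z_β = 1.960 + 1.282 = 3.242.
n = 2 × (3.242 / 0.94)² = 2 × 3.449² = 2 × 11.90 = 23.8.
Round up to the next whole participant.

n = 24 per group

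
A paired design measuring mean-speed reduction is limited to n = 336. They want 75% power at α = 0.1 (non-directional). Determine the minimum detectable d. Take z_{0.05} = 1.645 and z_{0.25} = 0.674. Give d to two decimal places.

d_min ≈ 0.13

For a single sample (or paired design) of n = 336: d_min = (z_{α/2} + z_β)/√n.
z-sum = 1.645 + 0.674 = 2.319.
d_min = 2.319 / √336 = 2.319 / 18.330 = 0.127.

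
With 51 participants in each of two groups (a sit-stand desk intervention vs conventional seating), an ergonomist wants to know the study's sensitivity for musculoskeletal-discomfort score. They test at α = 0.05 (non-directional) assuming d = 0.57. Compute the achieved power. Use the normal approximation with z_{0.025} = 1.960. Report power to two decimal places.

power ≈ 0.82

For two equal groups, power = Φ(d·√(n/2) − z_{α/2}).
d·√(n/2) = 0.57 × √(51/2) = 0.57 × 5.050 = 2.878.
z_β = 2.878 − 1.960 = 0.918.
Power = Φ(0.918) = 0.821.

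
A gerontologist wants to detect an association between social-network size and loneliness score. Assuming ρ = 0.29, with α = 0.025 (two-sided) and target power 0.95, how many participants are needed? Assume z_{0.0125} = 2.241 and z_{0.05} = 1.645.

n = 173

Fisher's z: C = ½·ln((1+r)/(1−r)) = ½·ln(1.8169) = 0.2986.
n = ((z_{α/2} + z_β)/C)² + 3.
(2.241 + 1.645) / 0.2986 = 3.886 / 0.2986 = 13.014.
n = 13.014² + 3 = 169.37 + 3 = 172.4.
Round up.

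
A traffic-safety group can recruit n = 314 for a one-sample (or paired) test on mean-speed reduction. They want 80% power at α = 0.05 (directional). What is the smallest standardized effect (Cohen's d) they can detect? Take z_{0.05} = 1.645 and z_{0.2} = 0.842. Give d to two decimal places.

d_min ≈ 0.14

For a single sample (or paired design) of n = 314: d_min = (z_{α} + z_β)/√n.
z-sum = 1.645 + 0.842 = 2.487.
d_min = 2.487 / √314 = 2.487 / 17.720 = 0.140.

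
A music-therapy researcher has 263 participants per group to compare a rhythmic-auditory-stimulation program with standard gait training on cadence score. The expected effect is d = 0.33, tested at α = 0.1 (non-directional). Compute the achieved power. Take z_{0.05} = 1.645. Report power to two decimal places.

power ≈ 0.98

For two equal groups, power = Φ(d·√(n/2) − z_{α/2}).
d·√(n/2) = 0.33 × √(263/2) = 0.33 × 11.467 = 3.784.
z_β = 3.784 − 1.645 = 2.139.
Power = Φ(2.139) = 0.984.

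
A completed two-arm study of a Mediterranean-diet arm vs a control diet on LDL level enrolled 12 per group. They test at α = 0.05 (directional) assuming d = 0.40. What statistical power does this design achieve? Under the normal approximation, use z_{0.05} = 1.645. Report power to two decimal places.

For two equal groups, power = Φ(d·√(n/2) − z_{α}).
d·√(n/2) = 0.40 × √(12/2) = 0.40 × 2.449 = 0.980.
z_β = 0.980 − 1.645 = -0.665.
Power = Φ(-0.665) = 0.253.

power ≈ 0.25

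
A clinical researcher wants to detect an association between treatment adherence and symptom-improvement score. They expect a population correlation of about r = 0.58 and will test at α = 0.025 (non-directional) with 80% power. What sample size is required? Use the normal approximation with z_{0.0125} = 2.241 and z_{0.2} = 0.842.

Fisher's z: C = ½·ln((1+r)/(1−r)) = ½·ln(3.7619) = 0.6625.
n = ((z_{α/2} + z_β)/C)² + 3.
(2.241 + 0.842) / 0.6625 = 3.083 / 0.6625 = 4.654.
n = 4.654² + 3 = 21.66 + 3 = 24.7.
Round up.

n = 25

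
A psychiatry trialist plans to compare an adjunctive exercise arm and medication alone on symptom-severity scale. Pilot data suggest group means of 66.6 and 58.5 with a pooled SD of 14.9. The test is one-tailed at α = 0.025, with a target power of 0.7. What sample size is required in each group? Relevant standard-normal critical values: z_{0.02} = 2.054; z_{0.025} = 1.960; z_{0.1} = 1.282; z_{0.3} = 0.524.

n = 42 per group

Cohen's d = |M₁ − M₂| / SD_pooled = |66.6 − 58.5| / 14.9 = 8.1 / 14.9 = 0.544.
For two independent groups with equal n: n = 2·((z_{α} + z_β) / d)².
z_{α} + z_β = 1.960 + 0.524 = 2.484.
n = 2 × (2.484 / 0.544)² = 2 × 4.566² = 2 × 20.85 = 41.7.
Round up to the next whole participant.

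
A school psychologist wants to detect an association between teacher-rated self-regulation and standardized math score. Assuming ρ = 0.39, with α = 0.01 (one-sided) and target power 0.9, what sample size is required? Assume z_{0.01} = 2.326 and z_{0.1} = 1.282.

n = 80

Fisher's z: C = ½·ln((1+r)/(1−r)) = ½·ln(2.2787) = 0.4118.
n = ((z_{α} + z_β)/C)² + 3.
(2.326 + 1.282) / 0.4118 = 3.608 / 0.4118 = 8.762.
n = 8.762² + 3 = 76.76 + 3 = 79.8.
Round up.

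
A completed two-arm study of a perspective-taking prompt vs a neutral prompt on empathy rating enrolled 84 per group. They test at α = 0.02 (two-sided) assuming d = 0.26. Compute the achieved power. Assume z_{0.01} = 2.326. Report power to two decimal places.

power ≈ 0.26

For two equal groups, power = Φ(d·√(n/2) − z_{α/2}).
d·√(n/2) = 0.26 × √(84/2) = 0.26 × 6.481 = 1.685.
z_β = 1.685 − 2.326 = -0.641.
Power = Φ(-0.641) = 0.261.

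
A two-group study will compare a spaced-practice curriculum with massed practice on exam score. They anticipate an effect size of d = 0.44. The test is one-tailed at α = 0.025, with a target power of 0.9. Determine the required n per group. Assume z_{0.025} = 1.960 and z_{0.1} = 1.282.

For two independent groups with equal n: n = 2·((z_{α} + z_β) / d)².
z_{α} + z_β = 1.960 + 1.282 = 3.242.
n = 2 × (3.242 / 0.44)² = 2 × 7.368² = 2 × 54.29 = 108.6.
Round up to the next whole participant.

n = 109 per group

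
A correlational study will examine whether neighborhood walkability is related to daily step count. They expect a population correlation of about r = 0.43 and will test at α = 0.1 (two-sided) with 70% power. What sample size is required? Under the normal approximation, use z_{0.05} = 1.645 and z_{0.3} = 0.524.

n = 26

Fisher's z: C = ½·ln((1+r)/(1−r)) = ½·ln(2.5088) = 0.4599.
n = ((z_{α/2} + z_β)/C)² + 3.
(1.645 + 0.524) / 0.4599 = 2.169 / 0.4599 = 4.716.
n = 4.716² + 3 = 22.24 + 3 = 25.2.
Round up.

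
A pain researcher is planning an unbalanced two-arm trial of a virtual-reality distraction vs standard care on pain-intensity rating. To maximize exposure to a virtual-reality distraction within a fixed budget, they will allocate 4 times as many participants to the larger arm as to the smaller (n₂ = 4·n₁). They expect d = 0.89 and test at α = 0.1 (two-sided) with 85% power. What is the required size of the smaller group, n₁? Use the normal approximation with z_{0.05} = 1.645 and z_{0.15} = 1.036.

n₁ = 12

With allocation ratio k = n₂/n₁ = 4, Var(x̄₁−x̄₂) = σ²(1/n₁ + 1/(k·n₁)) = σ²·(k+1)/(k·n₁).
So n₁ = (1 + 1/k)·((z_{α/2} + z_β)/d)² = 1.250 × (2.681/0.89)².
n₁ = 1.250 × 9.07 = 11.3.
Round up: n₁ = 12, giving n₂ = 4 × 12 = 48.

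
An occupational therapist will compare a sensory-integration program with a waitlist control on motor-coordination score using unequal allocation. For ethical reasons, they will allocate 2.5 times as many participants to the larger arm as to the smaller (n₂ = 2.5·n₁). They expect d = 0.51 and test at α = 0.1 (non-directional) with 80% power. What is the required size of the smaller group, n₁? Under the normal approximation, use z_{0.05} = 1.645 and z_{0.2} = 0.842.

With allocation ratio k = n₂/n₁ = 2.5, Var(x̄₁−x̄₂) = σ²(1/n₁ + 1/(k·n₁)) = σ²·(k+1)/(k·n₁).
So n₁ = (1 + 1/k)·((z_{α/2} + z_β)/d)² = 1.400 × (2.487/0.51)².
n₁ = 1.400 × 23.78 = 33.3.
Round up: n₁ = 34, giving n₂ = 2.5 × 34 = 85.

n₁ = 34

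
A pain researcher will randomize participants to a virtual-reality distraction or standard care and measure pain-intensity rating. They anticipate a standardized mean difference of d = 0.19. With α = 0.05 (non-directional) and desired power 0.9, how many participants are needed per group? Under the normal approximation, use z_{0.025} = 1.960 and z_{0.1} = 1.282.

For two independent groups with equal n: n = 2·((z_{α/2} + z_β) / d)².
z_{α/2} + z_β = 1.960 + 1.282 = 3.242.
n = 2 × (3.242 / 0.19)² = 2 × 17.063² = 2 × 291.15 = 582.3.
Round up to the next whole participant.

n = 583 per group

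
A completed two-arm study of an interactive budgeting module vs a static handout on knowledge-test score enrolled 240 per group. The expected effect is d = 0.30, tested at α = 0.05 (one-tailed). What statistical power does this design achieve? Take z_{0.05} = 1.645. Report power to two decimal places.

For two equal groups, power = Φ(d·√(n/2) − z_{α}).
d·√(n/2) = 0.30 × √(240/2) = 0.30 × 10.954 = 3.286.
z_β = 3.286 − 1.645 = 1.641.
Power = Φ(1.641) = 0.950.

power ≈ 0.95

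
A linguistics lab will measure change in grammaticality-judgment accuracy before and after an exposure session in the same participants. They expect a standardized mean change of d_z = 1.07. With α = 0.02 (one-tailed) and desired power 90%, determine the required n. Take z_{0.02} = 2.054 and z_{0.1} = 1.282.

For a paired (one-sample on differences) test: n = ((z_{α} + z_β) / d)².
z_{α} + z_β = 2.054 + 1.282 = 3.336.
n = (3.336 / 1.07)² = 3.118² = 9.72.
Round up.

n = 10 pairs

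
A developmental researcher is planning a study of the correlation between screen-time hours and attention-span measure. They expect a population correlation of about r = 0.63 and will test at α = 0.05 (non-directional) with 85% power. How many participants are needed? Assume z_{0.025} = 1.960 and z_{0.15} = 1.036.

Fisher's z: C = ½·ln((1+r)/(1−r)) = ½·ln(4.4054) = 0.7414.
n = ((z_{α/2} + z_β)/C)² + 3.
(1.960 + 1.036) / 0.7414 = 2.996 / 0.7414 = 4.041.
n = 4.041² + 3 = 16.33 + 3 = 19.3.
Round up.

n = 20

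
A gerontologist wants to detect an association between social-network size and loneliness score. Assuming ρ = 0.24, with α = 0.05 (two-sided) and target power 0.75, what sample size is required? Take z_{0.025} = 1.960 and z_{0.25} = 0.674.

Fisher's z: C = ½·ln((1+r)/(1−r)) = ½·ln(1.6316) = 0.2448.
n = ((z_{α/2} + z_β)/C)² + 3.
(1.960 + 0.674) / 0.2448 = 2.634 / 0.2448 = 10.760.
n = 10.760² + 3 = 115.77 + 3 = 118.8.
Round up.

n = 119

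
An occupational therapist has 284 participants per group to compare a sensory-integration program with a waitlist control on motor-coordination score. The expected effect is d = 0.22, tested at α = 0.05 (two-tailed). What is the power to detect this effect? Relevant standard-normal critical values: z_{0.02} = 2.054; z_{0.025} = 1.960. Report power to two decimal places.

For two equal groups, power = Φ(d·√(n/2) − z_{α/2}).
d·√(n/2) = 0.22 × √(284/2) = 0.22 × 11.916 = 2.622.
z_β = 2.622 − 1.960 = 0.662.
Power = Φ(0.662) = 0.746.

power ≈ 0.75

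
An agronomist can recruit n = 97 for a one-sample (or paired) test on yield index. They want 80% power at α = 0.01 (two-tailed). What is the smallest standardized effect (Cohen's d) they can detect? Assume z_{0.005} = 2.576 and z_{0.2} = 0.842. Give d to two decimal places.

For a single sample (or paired design) of n = 97: d_min = (z_{α/2} + z_β)/√n.
z-sum = 2.576 + 0.842 = 3.418.
d_min = 3.418 / √97 = 3.418 / 9.849 = 0.347.

d_min ≈ 0.35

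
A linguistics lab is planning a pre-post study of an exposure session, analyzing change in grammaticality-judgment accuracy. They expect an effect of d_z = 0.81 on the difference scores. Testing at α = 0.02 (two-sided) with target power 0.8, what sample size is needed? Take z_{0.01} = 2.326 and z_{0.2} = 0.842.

n = 16 pairs

For a paired (one-sample on differences) test: n = ((z_{α/2} + z_β) / d)².
z_{α/2} + z_β = 2.326 + 0.842 = 3.168.
n = (3.168 / 0.81)² = 3.911² = 15.30.
Round up.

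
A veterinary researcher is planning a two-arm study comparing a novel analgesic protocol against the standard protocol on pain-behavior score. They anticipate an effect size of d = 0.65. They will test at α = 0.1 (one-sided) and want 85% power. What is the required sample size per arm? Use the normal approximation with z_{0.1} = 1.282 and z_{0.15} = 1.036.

For two independent groups with equal n: n = 2·((z_{α} + z_β) / d)².
z_{α} + z_β = 1.282 + 1.036 = 2.318.
n = 2 × (2.318 / 0.65)² = 2 × 3.566² = 2 × 12.72 = 25.4.
Round up to the next whole participant.

n = 26 per group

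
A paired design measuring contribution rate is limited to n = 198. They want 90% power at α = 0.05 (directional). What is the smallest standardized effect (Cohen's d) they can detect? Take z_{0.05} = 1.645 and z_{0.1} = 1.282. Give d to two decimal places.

For a single sample (or paired design) of n = 198: d_min = (z_{α} + z_β)/√n.
z-sum = 1.645 + 1.282 = 2.927.
d_min = 2.927 / √198 = 2.927 / 14.071 = 0.208.

d_min ≈ 0.21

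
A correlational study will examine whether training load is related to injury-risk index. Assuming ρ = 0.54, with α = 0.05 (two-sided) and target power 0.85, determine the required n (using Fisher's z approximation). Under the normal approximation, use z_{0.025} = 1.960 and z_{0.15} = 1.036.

Fisher's z: C = ½·ln((1+r)/(1−r)) = ½·ln(3.3478) = 0.6042.
n = ((z_{α/2} + z_β)/C)² + 3.
(1.960 + 1.036) / 0.6042 = 2.996 / 0.6042 = 4.959.
n = 4.959² + 3 = 24.59 + 3 = 27.6.
Round up.

n = 28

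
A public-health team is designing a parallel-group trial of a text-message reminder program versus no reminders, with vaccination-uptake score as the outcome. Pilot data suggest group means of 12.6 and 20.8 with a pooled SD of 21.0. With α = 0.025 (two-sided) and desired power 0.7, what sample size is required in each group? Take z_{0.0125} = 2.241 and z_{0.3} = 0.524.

Cohen's d = |M₁ − M₂| / SD_pooled = |12.6 − 20.8| / 21.0 = 8.2 / 21.0 = 0.390.
For two independent groups with equal n: n = 2·((z_{α/2} + z_β) / d)².
z_{α/2} + z_β = 2.241 + 0.524 = 2.765.
n = 2 × (2.765 / 0.390)² = 2 × 7.090² = 2 × 50.26 = 100.5.
Round up to the next whole participant.

n = 101 per group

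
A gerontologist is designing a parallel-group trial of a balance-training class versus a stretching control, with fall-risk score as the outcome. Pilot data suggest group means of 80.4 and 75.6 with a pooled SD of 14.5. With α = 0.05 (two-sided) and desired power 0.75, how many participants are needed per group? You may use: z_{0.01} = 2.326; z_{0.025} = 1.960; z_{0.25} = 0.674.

n = 127 per group

Cohen's d = |M₁ − M₂| / SD_pooled = |80.4 − 75.6| / 14.5 = 4.8 / 14.5 = 0.331.
For two independent groups with equal n: n = 2·((z_{α/2} + z_β) / d)².
z_{α/2} + z_β = 1.960 + 0.674 = 2.634.
n = 2 × (2.634 / 0.331)² = 2 × 7.958² = 2 × 63.33 = 126.7.
Round up to the next whole participant.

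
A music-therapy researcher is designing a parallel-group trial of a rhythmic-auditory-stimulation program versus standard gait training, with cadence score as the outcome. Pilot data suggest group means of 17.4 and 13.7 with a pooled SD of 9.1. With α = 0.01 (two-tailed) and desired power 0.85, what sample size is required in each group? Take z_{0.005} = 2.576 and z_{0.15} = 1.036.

n = 158 per group

Cohen's d = |M₁ − M₂| / SD_pooled = |17.4 − 13.7| / 9.1 = 3.7 / 9.1 = 0.407.
For two independent groups with equal n: n = 2·((z_{α/2} + z_β) / d)².
z_{α/2} + z_β = 2.576 + 1.036 = 3.612.
n = 2 × (3.612 / 0.407)² = 2 × 8.875² = 2 × 78.76 = 157.5.
Round up to the next whole participant.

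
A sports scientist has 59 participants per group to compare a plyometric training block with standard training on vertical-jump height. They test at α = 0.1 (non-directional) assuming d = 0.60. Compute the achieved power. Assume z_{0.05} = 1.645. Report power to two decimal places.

For two equal groups, power = Φ(d·√(n/2) − z_{α/2}).
d·√(n/2) = 0.60 × √(59/2) = 0.60 × 5.431 = 3.259.
z_β = 3.259 − 1.645 = 1.614.
Power = Φ(1.614) = 0.947.

power ≈ 0.95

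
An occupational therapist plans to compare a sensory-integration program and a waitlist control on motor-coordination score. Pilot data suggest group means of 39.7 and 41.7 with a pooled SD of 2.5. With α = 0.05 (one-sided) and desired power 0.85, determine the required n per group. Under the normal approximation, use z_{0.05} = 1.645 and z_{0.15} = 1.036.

Cohen's d = |M₁ − M₂| / SD_pooled = |39.7 − 41.7| / 2.5 = 2.0 / 2.5 = 0.800.
For two independent groups with equal n: n = 2·((z_{α} + z_β) / d)².
z_{α} + z_β = 1.645 + 1.036 = 2.681.
n = 2 × (2.681 / 0.800)² = 2 × 3.351² = 2 × 11.23 = 22.5.
Round up to the next whole participant.

n = 23 per group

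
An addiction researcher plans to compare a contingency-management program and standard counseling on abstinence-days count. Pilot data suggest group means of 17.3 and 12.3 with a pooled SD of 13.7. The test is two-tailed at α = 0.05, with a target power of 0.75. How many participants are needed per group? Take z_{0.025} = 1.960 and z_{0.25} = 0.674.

n = 105 per group

Cohen's d = |M₁ − M₂| / SD_pooled = |17.3 − 12.3| / 13.7 = 5.0 / 13.7 = 0.365.
For two independent groups with equal n: n = 2·((z_{α/2} + z_β) / d)².
z_{α/2} + z_β = 1.960 + 0.674 = 2.634.
n = 2 × (2.634 / 0.365)² = 2 × 7.216² = 2 × 52.08 = 104.2.
Round up to the next whole participant.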